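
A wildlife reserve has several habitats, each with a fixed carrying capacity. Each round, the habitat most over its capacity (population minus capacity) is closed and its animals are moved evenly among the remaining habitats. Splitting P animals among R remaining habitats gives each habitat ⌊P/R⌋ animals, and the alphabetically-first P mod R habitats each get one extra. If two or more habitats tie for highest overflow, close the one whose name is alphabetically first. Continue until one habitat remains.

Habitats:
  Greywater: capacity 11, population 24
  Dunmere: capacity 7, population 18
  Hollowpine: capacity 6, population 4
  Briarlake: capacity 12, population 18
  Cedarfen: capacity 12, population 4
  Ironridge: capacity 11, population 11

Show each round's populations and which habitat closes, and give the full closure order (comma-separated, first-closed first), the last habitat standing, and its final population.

Closure order: Greywater, Dunmere, Briarlake, Hollowpine, Ironridge
Last habitat: Cedarfen with 79 animals

Round 1: Briarlake=18 Cedarfen=4 Dunmere=18 Greywater=24 Hollowpine=4 Ironridge=11 → close Greywater (overflow 13)
  24÷5 = 4 each, +1 to first 4
Round 2: Briarlake=23 Cedarfen=9 Dunmere=23 Hollowpine=9 Ironridge=15 → close Dunmere (overflow 16)
  23÷4 = 5 each, +1 to first 3
Round 3: Briarlake=29 Cedarfen=15 Hollowpine=15 Ironridge=20 → close Briarlake (overflow 17)
  29÷3 = 9 each, +1 to first 2
Round 4: Cedarfen=25 Hollowpine=25 Ironridge=29 → close Hollowpine (overflow 19)
  25÷2 = 12 each, +1 to first 1
Round 5: Cedarfen=38 Ironridge=41 → close Ironridge (overflow 30)
  41÷1 = 41 each, +1 to first 0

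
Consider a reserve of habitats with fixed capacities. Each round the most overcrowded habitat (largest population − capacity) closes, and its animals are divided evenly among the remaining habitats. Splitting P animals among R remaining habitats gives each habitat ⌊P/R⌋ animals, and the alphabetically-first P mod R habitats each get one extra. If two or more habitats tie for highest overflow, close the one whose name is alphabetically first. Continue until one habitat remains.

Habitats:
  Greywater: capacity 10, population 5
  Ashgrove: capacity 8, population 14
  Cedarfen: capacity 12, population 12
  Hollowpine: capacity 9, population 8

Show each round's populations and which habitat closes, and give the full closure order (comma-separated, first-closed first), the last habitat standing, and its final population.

Round 1: Ashgrove=14 Cedarfen=12 Greywater=5 Hollowpine=8 → close Ashgrove (overflow 6)
  14÷3 = 4 each, +1 to first 2
Round 2: Cedarfen=17 Greywater=10 Hollowpine=12 → close Cedarfen (overflow 5)
  17÷2 = 8 each, +1 to first 1
Round 3: Greywater=19 Hollowpine=20 → close Hollowpine (overflow 11)
  20÷1 = 20 each, +1 to first 0

Closure order: Ashgrove, Cedarfen, Hollowpine
Last habitat: Greywater with 39 animals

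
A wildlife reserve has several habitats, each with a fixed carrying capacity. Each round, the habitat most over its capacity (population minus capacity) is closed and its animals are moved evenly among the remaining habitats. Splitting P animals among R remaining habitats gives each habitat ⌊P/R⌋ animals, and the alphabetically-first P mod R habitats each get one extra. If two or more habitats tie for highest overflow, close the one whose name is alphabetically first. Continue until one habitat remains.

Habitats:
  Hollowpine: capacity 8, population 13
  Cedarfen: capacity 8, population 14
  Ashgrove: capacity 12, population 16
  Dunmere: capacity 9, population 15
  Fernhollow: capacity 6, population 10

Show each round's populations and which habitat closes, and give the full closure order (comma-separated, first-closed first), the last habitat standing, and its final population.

Round 1: Ashgrove=16 Cedarfen=14 Dunmere=15 Fernhollow=10 Hollowpine=13 → close Cedarfen (overflow 6)
  14÷4 = 3 each, +1 to first 2
Round 2: Ashgrove=20 Dunmere=19 Fernhollow=13 Hollowpine=16 → close Dunmere (overflow 10)
  19÷3 = 6 each, +1 to first 1
Round 3: Ashgrove=27 Fernhollow=19 Hollowpine=22 → close Ashgrove (overflow 15)
  27÷2 = 13 each, +1 to first 1
Round 4: Fernhollow=33 Hollowpine=35 → close Fernhollow (overflow 27)
  33÷1 = 33 each, +1 to first 0

Closure order: Cedarfen, Dunmere, Ashgrove, Fernhollow
Last habitat: Hollowpine with 68 animals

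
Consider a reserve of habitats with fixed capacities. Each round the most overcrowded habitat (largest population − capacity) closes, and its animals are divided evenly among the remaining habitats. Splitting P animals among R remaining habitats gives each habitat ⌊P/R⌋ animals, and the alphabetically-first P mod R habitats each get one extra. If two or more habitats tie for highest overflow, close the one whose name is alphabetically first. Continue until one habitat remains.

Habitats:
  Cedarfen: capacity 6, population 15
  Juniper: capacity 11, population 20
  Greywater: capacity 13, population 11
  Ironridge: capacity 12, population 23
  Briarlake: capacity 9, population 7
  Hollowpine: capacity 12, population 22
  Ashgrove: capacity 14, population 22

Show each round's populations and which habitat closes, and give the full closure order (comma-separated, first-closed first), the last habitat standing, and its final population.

Closure order: Ironridge, Hollowpine, Ashgrove, Cedarfen, Juniper, Briarlake
Last habitat: Greywater with 120 animals

Round 1: Ashgrove=22 Briarlake=7 Cedarfen=15 Greywater=11 Hollowpine=22 Ironridge=23 Juniper=20 → close Ironridge (overflow 11)
  23÷6 = 3 each, +1 to first 5
Round 2: Ashgrove=26 Briarlake=11 Cedarfen=19 Greywater=15 Hollowpine=26 Juniper=23 → close Hollowpine (overflow 14)
  26÷5 = 5 each, +1 to first 1
Round 3: Ashgrove=32 Briarlake=16 Cedarfen=24 Greywater=20 Juniper=28 → close Ashgrove (overflow 18)
  32÷4 = 8 each, +1 to first 0
Round 4: Briarlake=24 Cedarfen=32 Greywater=28 Juniper=36 → close Cedarfen (overflow 26)
  32÷3 = 10 each, +1 to first 2
Round 5: Briarlake=35 Greywater=39 Juniper=46 → close Juniper (overflow 35)
  46÷2 = 23 each, +1 to first 0
Round 6: Briarlake=58 Greywater=62 → close Briarlake (overflow 49)
  58÷1 = 58 each, +1 to first 0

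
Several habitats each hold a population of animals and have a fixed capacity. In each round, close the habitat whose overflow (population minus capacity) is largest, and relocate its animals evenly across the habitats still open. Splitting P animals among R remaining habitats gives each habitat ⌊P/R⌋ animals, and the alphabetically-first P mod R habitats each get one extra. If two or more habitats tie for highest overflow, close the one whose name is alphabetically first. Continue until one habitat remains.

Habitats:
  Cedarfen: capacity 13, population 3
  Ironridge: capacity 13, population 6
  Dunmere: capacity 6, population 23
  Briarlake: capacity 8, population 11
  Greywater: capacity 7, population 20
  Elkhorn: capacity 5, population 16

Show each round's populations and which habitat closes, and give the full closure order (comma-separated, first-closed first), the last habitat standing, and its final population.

Closure order: Dunmere, Greywater, Elkhorn, Briarlake, Ironridge
Last habitat: Cedarfen with 79 animals

Round 1: Briarlake=11 Cedarfen=3 Dunmere=23 Elkhorn=16 Greywater=20 Ironridge=6 → close Dunmere (overflow 17)
  23÷5 = 4 each, +1 to first 3
Round 2: Briarlake=16 Cedarfen=8 Elkhorn=21 Greywater=24 Ironridge=10 → close Greywater (overflow 17)
  24÷4 = 6 each, +1 to first 0
Round 3: Briarlake=22 Cedarfen=14 Elkhorn=27 Ironridge=16 → close Elkhorn (overflow 22)
  27÷3 = 9 each, +1 to first 0
Round 4: Briarlake=31 Cedarfen=23 Ironridge=25 → close Briarlake (overflow 23)
  31÷2 = 15 each, +1 to first 1
Round 5: Cedarfen=39 Ironridge=40 → close Ironridge (overflow 27)
  40÷1 = 40 each, +1 to first 0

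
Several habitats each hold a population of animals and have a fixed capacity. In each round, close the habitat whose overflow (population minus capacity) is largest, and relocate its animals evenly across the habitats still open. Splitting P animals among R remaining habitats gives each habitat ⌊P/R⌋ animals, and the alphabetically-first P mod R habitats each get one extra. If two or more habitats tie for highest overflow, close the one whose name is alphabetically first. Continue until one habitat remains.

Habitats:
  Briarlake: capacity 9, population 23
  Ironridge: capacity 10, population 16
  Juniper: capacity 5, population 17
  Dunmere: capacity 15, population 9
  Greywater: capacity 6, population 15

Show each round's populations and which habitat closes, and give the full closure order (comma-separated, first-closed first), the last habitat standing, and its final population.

Round 1: Briarlake=23 Dunmere=9 Greywater=15 Ironridge=16 Juniper=17 → close Briarlake (overflow 14)
  23÷4 = 5 each, +1 to first 3
Round 2: Dunmere=15 Greywater=21 Ironridge=22 Juniper=22 → close Juniper (overflow 17)
  22÷3 = 7 each, +1 to first 1
Round 3: Dunmere=23 Greywater=28 Ironridge=29 → close Greywater (overflow 22)
  28÷2 = 14 each, +1 to first 0
Round 4: Dunmere=37 Ironridge=43 → close Ironridge (overflow 33)
  43÷1 = 43 each, +1 to first 0

Closure order: Briarlake, Juniper, Greywater, Ironridge
Last habitat: Dunmere with 80 animals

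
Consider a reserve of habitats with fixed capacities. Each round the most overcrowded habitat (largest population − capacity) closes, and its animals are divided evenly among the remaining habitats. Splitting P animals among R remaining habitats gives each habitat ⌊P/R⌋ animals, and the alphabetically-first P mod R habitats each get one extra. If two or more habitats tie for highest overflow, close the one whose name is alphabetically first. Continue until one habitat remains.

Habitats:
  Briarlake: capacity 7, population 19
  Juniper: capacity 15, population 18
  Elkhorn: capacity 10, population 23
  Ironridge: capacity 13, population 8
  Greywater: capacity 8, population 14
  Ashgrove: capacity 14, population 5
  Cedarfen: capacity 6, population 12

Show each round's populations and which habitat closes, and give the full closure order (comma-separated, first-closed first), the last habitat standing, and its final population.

Closure order: Elkhorn, Briarlake, Cedarfen, Greywater, Juniper, Ashgrove
Last habitat: Ironridge with 99 animals

Round 1: Ashgrove=5 Briarlake=19 Cedarfen=12 Elkhorn=23 Greywater=14 Ironridge=8 Juniper=18 → close Elkhorn (overflow 13)
  23÷6 = 3 each, +1 to first 5
Round 2: Ashgrove=9 Briarlake=23 Cedarfen=16 Greywater=18 Ironridge=12 Juniper=21 → close Briarlake (overflow 16)
  23÷5 = 4 each, +1 to first 3
Round 3: Ashgrove=14 Cedarfen=21 Greywater=23 Ironridge=16 Juniper=25 → close Cedarfen (overflow 15)
  21÷4 = 5 each, +1 to first 1
Round 4: Ashgrove=20 Greywater=28 Ironridge=21 Juniper=30 → close Greywater (overflow 20)
  28÷3 = 9 each, +1 to first 1
Round 5: Ashgrove=30 Ironridge=30 Juniper=39 → close Juniper (overflow 24)
  39÷2 = 19 each, +1 to first 1
Round 6: Ashgrove=50 Ironridge=49 → close Ashgrove (overflow 36)
  50÷1 = 50 each, +1 to first 0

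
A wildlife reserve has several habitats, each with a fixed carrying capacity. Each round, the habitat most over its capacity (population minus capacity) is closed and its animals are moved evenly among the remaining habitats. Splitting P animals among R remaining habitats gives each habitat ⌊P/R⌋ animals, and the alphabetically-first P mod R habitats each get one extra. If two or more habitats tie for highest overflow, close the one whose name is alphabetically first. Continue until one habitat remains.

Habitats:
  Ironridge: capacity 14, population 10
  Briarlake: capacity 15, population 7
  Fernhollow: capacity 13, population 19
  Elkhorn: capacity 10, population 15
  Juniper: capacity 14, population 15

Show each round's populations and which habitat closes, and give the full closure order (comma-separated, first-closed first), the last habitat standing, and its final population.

Closure order: Fernhollow, Elkhorn, Juniper, Ironridge
Last habitat: Briarlake with 66 animals

Round 1: Briarlake=7 Elkhorn=15 Fernhollow=19 Ironridge=10 Juniper=15 → close Fernhollow (overflow 6)
  19÷4 = 4 each, +1 to first 3
Round 2: Briarlake=12 Elkhorn=20 Ironridge=15 Juniper=19 → close Elkhorn (overflow 10)
  20÷3 = 6 each, +1 to first 2
Round 3: Briarlake=19 Ironridge=22 Juniper=25 → close Juniper (overflow 11)
  25÷2 = 12 each, +1 to first 1
Round 4: Briarlake=32 Ironridge=34 → close Ironridge (overflow 20)
  34÷1 = 34 each, +1 to first 0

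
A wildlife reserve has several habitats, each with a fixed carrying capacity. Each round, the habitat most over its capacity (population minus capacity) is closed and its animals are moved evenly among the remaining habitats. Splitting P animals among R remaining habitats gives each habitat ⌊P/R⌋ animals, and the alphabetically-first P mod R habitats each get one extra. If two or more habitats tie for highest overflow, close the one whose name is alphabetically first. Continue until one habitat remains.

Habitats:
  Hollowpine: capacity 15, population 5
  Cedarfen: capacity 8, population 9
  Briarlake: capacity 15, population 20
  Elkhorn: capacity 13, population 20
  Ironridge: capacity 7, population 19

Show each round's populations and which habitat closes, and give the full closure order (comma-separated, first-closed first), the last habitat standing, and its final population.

Round 1: Briarlake=20 Cedarfen=9 Elkhorn=20 Hollowpine=5 Ironridge=19 → close Ironridge (overflow 12)
  19÷4 = 4 each, +1 to first 3
Round 2: Briarlake=25 Cedarfen=14 Elkhorn=25 Hollowpine=9 → close Elkhorn (overflow 12)
  25÷3 = 8 each, +1 to first 1
Round 3: Briarlake=34 Cedarfen=22 Hollowpine=17 → close Briarlake (overflow 19)
  34÷2 = 17 each, +1 to first 0
Round 4: Cedarfen=39 Hollowpine=34 → close Cedarfen (overflow 31)
  39÷1 = 39 each, +1 to first 0

Closure order: Ironridge, Elkhorn, Briarlake, Cedarfen
Last habitat: Hollowpine with 73 animals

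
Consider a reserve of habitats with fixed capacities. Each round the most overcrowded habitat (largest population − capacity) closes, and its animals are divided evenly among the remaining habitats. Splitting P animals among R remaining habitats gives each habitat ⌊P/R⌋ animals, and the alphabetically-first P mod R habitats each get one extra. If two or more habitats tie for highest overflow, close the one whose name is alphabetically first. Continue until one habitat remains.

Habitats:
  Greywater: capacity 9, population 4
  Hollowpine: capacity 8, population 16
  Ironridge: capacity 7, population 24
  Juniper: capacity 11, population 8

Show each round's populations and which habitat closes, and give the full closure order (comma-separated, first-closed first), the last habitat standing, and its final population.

Round 1: Greywater=4 Hollowpine=16 Ironridge=24 Juniper=8 → close Ironridge (overflow 17)
  24÷3 = 8 each, +1 to first 0
Round 2: Greywater=12 Hollowpine=24 Juniper=16 → close Hollowpine (overflow 16)
  24÷2 = 12 each, +1 to first 0
Round 3: Greywater=24 Juniper=28 → close Juniper (overflow 17)
  28÷1 = 28 each, +1 to first 0

Closure order: Ironridge, Hollowpine, Juniper
Last habitat: Greywater with 52 animals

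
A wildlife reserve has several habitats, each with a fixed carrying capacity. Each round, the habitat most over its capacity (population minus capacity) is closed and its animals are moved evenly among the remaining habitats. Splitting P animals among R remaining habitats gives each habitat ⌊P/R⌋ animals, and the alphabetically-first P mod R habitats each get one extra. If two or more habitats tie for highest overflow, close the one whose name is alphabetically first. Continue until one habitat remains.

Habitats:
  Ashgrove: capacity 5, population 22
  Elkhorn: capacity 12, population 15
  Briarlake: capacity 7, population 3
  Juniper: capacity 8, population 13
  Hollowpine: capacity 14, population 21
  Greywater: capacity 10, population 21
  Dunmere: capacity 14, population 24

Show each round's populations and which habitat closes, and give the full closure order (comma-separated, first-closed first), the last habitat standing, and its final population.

Round 1: Ashgrove=22 Briarlake=3 Dunmere=24 Elkhorn=15 Greywater=21 Hollowpine=21 Juniper=13 → close Ashgrove (overflow 17)
  22÷6 = 3 each, +1 to first 4
Round 2: Briarlake=7 Dunmere=28 Elkhorn=19 Greywater=25 Hollowpine=24 Juniper=16 → close Greywater (overflow 15)
  25÷5 = 5 each, +1 to first 0
Round 3: Briarlake=12 Dunmere=33 Elkhorn=24 Hollowpine=29 Juniper=21 → close Dunmere (overflow 19)
  33÷4 = 8 each, +1 to first 1
Round 4: Briarlake=21 Elkhorn=32 Hollowpine=37 Juniper=29 → close Hollowpine (overflow 23)
  37÷3 = 12 each, +1 to first 1
Round 5: Briarlake=34 Elkhorn=44 Juniper=41 → close Juniper (overflow 33)
  41÷2 = 20 each, +1 to first 1
Round 6: Briarlake=55 Elkhorn=64 → close Elkhorn (overflow 52)
  64÷1 = 64 each, +1 to first 0

Closure order: Ashgrove, Greywater, Dunmere, Hollowpine, Juniper, Elkhorn
Last habitat: Briarlake with 119 animals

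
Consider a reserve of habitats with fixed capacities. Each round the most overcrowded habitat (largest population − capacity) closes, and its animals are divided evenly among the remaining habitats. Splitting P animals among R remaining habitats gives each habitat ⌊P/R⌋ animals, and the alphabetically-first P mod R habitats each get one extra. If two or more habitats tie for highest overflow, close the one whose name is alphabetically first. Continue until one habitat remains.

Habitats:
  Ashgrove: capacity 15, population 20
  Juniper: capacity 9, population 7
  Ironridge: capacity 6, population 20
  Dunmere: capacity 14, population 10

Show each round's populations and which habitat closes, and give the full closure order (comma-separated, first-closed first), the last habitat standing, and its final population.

Closure order: Ironridge, Ashgrove, Dunmere
Last habitat: Juniper with 57 animals

Round 1: Ashgrove=20 Dunmere=10 Ironridge=20 Juniper=7 → close Ironridge (overflow 14)
  20÷3 = 6 each, +1 to first 2
Round 2: Ashgrove=27 Dunmere=17 Juniper=13 → close Ashgrove (overflow 12)
  27÷2 = 13 each, +1 to first 1
Round 3: Dunmere=31 Juniper=26 → close Dunmere (overflow 17)
  31÷1 = 31 each, +1 to first 0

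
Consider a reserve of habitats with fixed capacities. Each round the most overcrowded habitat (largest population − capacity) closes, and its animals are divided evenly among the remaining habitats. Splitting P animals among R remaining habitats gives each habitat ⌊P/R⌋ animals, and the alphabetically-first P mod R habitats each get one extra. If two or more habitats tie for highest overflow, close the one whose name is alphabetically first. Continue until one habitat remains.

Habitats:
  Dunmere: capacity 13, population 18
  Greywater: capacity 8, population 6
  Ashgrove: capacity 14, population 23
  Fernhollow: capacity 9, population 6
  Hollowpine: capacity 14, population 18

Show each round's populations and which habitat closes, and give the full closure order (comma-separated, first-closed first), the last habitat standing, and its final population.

Round 1: Ashgrove=23 Dunmere=18 Fernhollow=6 Greywater=6 Hollowpine=18 → close Ashgrove (overflow 9)
  23÷4 = 5 each, +1 to first 3
Round 2: Dunmere=24 Fernhollow=12 Greywater=12 Hollowpine=23 → close Dunmere (overflow 11)
  24÷3 = 8 each, +1 to first 0
Round 3: Fernhollow=20 Greywater=20 Hollowpine=31 → close Hollowpine (overflow 17)
  31÷2 = 15 each, +1 to first 1
Round 4: Fernhollow=36 Greywater=35 → close Fernhollow (overflow 27)
  36÷1 = 36 each, +1 to first 0

Closure order: Ashgrove, Dunmere, Hollowpine, Fernhollow
Last habitat: Greywater with 71 animals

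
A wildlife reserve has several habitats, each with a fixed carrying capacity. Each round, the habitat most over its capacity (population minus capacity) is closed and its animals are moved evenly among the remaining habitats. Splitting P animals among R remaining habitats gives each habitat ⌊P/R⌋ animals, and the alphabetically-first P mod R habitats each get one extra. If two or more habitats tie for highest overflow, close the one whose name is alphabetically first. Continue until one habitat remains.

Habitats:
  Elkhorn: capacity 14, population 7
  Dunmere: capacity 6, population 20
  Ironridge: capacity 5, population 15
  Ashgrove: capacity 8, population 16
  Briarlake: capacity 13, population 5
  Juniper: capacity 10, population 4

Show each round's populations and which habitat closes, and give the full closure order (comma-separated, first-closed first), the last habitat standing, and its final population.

Closure order: Dunmere, Ironridge, Ashgrove, Briarlake, Elkhorn
Last habitat: Juniper with 67 animals

Round 1: Ashgrove=16 Briarlake=5 Dunmere=20 Elkhorn=7 Ironridge=15 Juniper=4 → close Dunmere (overflow 14)
  20÷5 = 4 each, +1 to first 0
Round 2: Ashgrove=20 Briarlake=9 Elkhorn=11 Ironridge=19 Juniper=8 → close Ironridge (overflow 14)
  19÷4 = 4 each, +1 to first 3
Round 3: Ashgrove=25 Briarlake=14 Elkhorn=16 Juniper=12 → close Ashgrove (overflow 17)
  25÷3 = 8 each, +1 to first 1
Round 4: Briarlake=23 Elkhorn=24 Juniper=20 → close Briarlake (overflow 10)
  23÷2 = 11 each, +1 to first 1
Round 5: Elkhorn=36 Juniper=31 → close Elkhorn (overflow 22)
  36÷1 = 36 each, +1 to first 0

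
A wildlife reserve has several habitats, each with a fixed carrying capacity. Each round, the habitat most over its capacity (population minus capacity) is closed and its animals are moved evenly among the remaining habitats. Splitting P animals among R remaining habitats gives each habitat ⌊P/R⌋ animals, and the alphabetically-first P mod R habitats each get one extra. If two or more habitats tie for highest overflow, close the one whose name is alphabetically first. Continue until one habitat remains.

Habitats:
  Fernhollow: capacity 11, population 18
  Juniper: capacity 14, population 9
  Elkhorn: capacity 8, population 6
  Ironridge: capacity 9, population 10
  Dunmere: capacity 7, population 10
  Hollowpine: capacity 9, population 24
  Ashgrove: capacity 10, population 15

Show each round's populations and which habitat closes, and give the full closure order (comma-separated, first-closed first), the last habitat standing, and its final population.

Closure order: Hollowpine, Fernhollow, Ashgrove, Dunmere, Ironridge, Elkhorn
Last habitat: Juniper with 92 animals

Round 1: Ashgrove=15 Dunmere=10 Elkhorn=6 Fernhollow=18 Hollowpine=24 Ironridge=10 Juniper=9 → close Hollowpine (overflow 15)
  24÷6 = 4 each, +1 to first 0
Round 2: Ashgrove=19 Dunmere=14 Elkhorn=10 Fernhollow=22 Ironridge=14 Juniper=13 → close Fernhollow (overflow 11)
  22÷5 = 4 each, +1 to first 2
Round 3: Ashgrove=24 Dunmere=19 Elkhorn=14 Ironridge=18 Juniper=17 → close Ashgrove (overflow 14)
  24÷4 = 6 each, +1 to first 0
Round 4: Dunmere=25 Elkhorn=20 Ironridge=24 Juniper=23 → close Dunmere (overflow 18)
  25÷3 = 8 each, +1 to first 1
Round 5: Elkhorn=29 Ironridge=32 Juniper=31 → close Ironridge (overflow 23)
  32÷2 = 16 each, +1 to first 0
Round 6: Elkhorn=45 Juniper=47 → close Elkhorn (overflow 37)
  45÷1 = 45 each, +1 to first 0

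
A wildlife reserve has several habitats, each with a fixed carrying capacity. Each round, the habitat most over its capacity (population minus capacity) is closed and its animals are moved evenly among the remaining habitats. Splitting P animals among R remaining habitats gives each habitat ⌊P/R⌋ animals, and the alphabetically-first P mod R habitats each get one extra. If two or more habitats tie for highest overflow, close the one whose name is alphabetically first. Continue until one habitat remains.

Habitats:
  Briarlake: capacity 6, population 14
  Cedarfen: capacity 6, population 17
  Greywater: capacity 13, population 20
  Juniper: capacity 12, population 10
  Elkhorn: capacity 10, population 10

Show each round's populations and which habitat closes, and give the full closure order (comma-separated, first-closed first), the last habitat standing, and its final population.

Round 1: Briarlake=14 Cedarfen=17 Elkhorn=10 Greywater=20 Juniper=10 → close Cedarfen (overflow 11)
  17÷4 = 4 each, +1 to first 1
Round 2: Briarlake=19 Elkhorn=14 Greywater=24 Juniper=14 → close Briarlake (overflow 13)
  19÷3 = 6 each, +1 to first 1
Round 3: Elkhorn=21 Greywater=30 Juniper=20 → close Greywater (overflow 17)
  30÷2 = 15 each, +1 to first 0
Round 4: Elkhorn=36 Juniper=35 → close Elkhorn (overflow 26)
  36÷1 = 36 each, +1 to first 0

Closure order: Cedarfen, Briarlake, Greywater, Elkhorn
Last habitat: Juniper with 71 animals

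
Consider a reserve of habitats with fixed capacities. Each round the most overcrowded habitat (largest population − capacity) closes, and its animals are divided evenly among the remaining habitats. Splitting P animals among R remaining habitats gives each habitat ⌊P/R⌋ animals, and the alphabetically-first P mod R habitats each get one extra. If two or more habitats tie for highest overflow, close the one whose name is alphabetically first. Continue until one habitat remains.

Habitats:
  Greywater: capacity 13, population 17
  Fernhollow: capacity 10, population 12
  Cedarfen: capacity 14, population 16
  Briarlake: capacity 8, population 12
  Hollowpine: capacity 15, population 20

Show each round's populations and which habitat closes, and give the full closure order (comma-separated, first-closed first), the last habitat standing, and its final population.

Closure order: Hollowpine, Briarlake, Greywater, Cedarfen
Last habitat: Fernhollow with 77 animals

Round 1: Briarlake=12 Cedarfen=16 Fernhollow=12 Greywater=17 Hollowpine=20 → close Hollowpine (overflow 5)
  20÷4 = 5 each, +1 to first 0
Round 2: Briarlake=17 Cedarfen=21 Fernhollow=17 Greywater=22 → close Briarlake (overflow 9)
  17÷3 = 5 each, +1 to first 2
Round 3: Cedarfen=27 Fernhollow=23 Greywater=27 → close Greywater (overflow 14)
  27÷2 = 13 each, +1 to first 1
Round 4: Cedarfen=41 Fernhollow=36 → close Cedarfen (overflow 27)
  41÷1 = 41 each, +1 to first 0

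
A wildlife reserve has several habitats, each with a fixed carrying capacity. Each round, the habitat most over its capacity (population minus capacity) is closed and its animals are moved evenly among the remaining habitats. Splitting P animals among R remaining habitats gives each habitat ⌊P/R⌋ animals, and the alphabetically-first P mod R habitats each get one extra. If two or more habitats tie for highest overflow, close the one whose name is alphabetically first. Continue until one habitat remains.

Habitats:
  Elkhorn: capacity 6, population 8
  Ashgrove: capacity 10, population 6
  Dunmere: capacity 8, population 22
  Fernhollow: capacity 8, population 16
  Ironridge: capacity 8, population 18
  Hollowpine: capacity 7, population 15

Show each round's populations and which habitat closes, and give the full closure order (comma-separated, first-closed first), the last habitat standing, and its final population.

Round 1: Ashgrove=6 Dunmere=22 Elkhorn=8 Fernhollow=16 Hollowpine=15 Ironridge=18 → close Dunmere (overflow 14)
  22÷5 = 4 each, +1 to first 2
Round 2: Ashgrove=11 Elkhorn=13 Fernhollow=20 Hollowpine=19 Ironridge=22 → close Ironridge (overflow 14)
  22÷4 = 5 each, +1 to first 2
Round 3: Ashgrove=17 Elkhorn=19 Fernhollow=25 Hollowpine=24 → close Fernhollow (overflow 17)
  25÷3 = 8 each, +1 to first 1
Round 4: Ashgrove=26 Elkhorn=27 Hollowpine=32 → close Hollowpine (overflow 25)
  32÷2 = 16 each, +1 to first 0
Round 5: Ashgrove=42 Elkhorn=43 → close Elkhorn (overflow 37)
  43÷1 = 43 each, +1 to first 0

Closure order: Dunmere, Ironridge, Fernhollow, Hollowpine, Elkhorn
Last habitat: Ashgrove with 85 animals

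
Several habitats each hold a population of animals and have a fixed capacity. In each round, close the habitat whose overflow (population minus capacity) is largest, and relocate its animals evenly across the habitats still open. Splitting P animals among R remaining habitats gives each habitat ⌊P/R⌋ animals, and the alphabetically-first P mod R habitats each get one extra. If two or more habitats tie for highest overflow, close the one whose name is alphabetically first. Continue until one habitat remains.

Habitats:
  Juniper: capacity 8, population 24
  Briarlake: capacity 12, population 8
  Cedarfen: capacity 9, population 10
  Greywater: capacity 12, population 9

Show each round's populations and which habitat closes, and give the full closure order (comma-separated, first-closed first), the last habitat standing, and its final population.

Round 1: Briarlake=8 Cedarfen=10 Greywater=9 Juniper=24 → close Juniper (overflow 16)
  24÷3 = 8 each, +1 to first 0
Round 2: Briarlake=16 Cedarfen=18 Greywater=17 → close Cedarfen (overflow 9)
  18÷2 = 9 each, +1 to first 0
Round 3: Briarlake=25 Greywater=26 → close Greywater (overflow 14)
  26÷1 = 26 each, +1 to first 0

Closure order: Juniper, Cedarfen, Greywater
Last habitat: Briarlake with 51 animals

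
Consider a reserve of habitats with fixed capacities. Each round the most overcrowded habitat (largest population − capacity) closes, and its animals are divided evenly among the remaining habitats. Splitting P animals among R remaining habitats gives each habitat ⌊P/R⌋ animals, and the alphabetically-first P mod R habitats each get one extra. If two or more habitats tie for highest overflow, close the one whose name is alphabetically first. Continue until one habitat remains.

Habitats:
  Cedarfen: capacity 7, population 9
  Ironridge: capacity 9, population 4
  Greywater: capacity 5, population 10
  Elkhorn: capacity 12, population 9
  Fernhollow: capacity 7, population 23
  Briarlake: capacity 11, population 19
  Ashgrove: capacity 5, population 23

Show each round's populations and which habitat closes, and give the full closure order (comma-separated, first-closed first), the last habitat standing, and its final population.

Round 1: Ashgrove=23 Briarlake=19 Cedarfen=9 Elkhorn=9 Fernhollow=23 Greywater=10 Ironridge=4 → close Ashgrove (overflow 18)
  23÷6 = 3 each, +1 to first 5
Round 2: Briarlake=23 Cedarfen=13 Elkhorn=13 Fernhollow=27 Greywater=14 Ironridge=7 → close Fernhollow (overflow 20)
  27÷5 = 5 each, +1 to first 2
Round 3: Briarlake=29 Cedarfen=19 Elkhorn=18 Greywater=19 Ironridge=12 → close Briarlake (overflow 18)
  29÷4 = 7 each, +1 to first 1
Round 4: Cedarfen=27 Elkhorn=25 Greywater=26 Ironridge=19 → close Greywater (overflow 21)
  26÷3 = 8 each, +1 to first 2
Round 5: Cedarfen=36 Elkhorn=34 Ironridge=27 → close Cedarfen (overflow 29)
  36÷2 = 18 each, +1 to first 0
Round 6: Elkhorn=52 Ironridge=45 → close Elkhorn (overflow 40)
  52÷1 = 52 each, +1 to first 0

Closure order: Ashgrove, Fernhollow, Briarlake, Greywater, Cedarfen, Elkhorn
Last habitat: Ironridge with 97 animals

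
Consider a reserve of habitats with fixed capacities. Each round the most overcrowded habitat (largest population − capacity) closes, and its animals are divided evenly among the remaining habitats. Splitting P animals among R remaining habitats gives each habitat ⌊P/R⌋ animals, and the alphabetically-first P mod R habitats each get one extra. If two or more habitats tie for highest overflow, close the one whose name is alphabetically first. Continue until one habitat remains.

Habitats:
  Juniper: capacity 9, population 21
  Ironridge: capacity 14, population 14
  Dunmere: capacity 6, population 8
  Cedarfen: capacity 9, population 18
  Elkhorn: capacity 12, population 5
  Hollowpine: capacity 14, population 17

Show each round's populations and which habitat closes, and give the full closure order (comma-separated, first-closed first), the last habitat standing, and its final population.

Round 1: Cedarfen=18 Dunmere=8 Elkhorn=5 Hollowpine=17 Ironridge=14 Juniper=21 → close Juniper (overflow 12)
  21÷5 = 4 each, +1 to first 1
Round 2: Cedarfen=23 Dunmere=12 Elkhorn=9 Hollowpine=21 Ironridge=18 → close Cedarfen (overflow 14)
  23÷4 = 5 each, +1 to first 3
Round 3: Dunmere=18 Elkhorn=15 Hollowpine=27 Ironridge=23 → close Hollowpine (overflow 13)
  27÷3 = 9 each, +1 to first 0
Round 4: Dunmere=27 Elkhorn=24 Ironridge=32 → close Dunmere (overflow 21)
  27÷2 = 13 each, +1 to first 1
Round 5: Elkhorn=38 Ironridge=45 → close Ironridge (overflow 31)
  45÷1 = 45 each, +1 to first 0

Closure order: Juniper, Cedarfen, Hollowpine, Dunmere, Ironridge
Last habitat: Elkhorn with 83 animals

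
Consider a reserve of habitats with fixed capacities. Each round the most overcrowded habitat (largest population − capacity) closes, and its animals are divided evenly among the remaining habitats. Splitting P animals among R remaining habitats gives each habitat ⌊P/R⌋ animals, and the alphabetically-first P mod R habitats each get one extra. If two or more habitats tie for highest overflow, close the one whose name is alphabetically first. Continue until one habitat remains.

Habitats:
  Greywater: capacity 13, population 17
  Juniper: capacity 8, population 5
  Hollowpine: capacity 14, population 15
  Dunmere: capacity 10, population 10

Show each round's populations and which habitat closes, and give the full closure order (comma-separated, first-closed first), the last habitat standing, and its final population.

Closure order: Greywater, Hollowpine, Dunmere
Last habitat: Juniper with 47 animals

Round 1: Dunmere=10 Greywater=17 Hollowpine=15 Juniper=5 → close Greywater (overflow 4)
  17÷3 = 5 each, +1 to first 2
Round 2: Dunmere=16 Hollowpine=21 Juniper=10 → close Hollowpine (overflow 7)
  21÷2 = 10 each, +1 to first 1
Round 3: Dunmere=27 Juniper=20 → close Dunmere (overflow 17)
  27÷1 = 27 each, +1 to first 0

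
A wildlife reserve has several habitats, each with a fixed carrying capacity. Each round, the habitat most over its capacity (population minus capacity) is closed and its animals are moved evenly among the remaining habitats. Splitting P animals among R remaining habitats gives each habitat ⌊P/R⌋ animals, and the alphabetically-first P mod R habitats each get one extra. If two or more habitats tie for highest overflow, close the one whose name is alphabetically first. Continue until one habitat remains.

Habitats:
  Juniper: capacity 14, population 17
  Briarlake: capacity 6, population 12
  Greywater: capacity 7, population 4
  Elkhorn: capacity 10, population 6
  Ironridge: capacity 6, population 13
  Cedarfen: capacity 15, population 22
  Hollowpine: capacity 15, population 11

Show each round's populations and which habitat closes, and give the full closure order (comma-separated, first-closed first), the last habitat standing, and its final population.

Closure order: Cedarfen, Briarlake, Ironridge, Juniper, Elkhorn, Greywater
Last habitat: Hollowpine with 85 animals

Round 1: Briarlake=12 Cedarfen=22 Elkhorn=6 Greywater=4 Hollowpine=11 Ironridge=13 Juniper=17 → close Cedarfen (overflow 7)
  22÷6 = 3 each, +1 to first 4
Round 2: Briarlake=16 Elkhorn=10 Greywater=8 Hollowpine=15 Ironridge=16 Juniper=20 → close Briarlake (overflow 10)
  16÷5 = 3 each, +1 to first 1
Round 3: Elkhorn=14 Greywater=11 Hollowpine=18 Ironridge=19 Juniper=23 → close Ironridge (overflow 13)
  19÷4 = 4 each, +1 to first 3
Round 4: Elkhorn=19 Greywater=16 Hollowpine=23 Juniper=27 → close Juniper (overflow 13)
  27÷3 = 9 each, +1 to first 0
Round 5: Elkhorn=28 Greywater=25 Hollowpine=32 → close Elkhorn (overflow 18)
  28÷2 = 14 each, +1 to first 0
Round 6: Greywater=39 Hollowpine=46 → close Greywater (overflow 32)
  39÷1 = 39 each, +1 to first 0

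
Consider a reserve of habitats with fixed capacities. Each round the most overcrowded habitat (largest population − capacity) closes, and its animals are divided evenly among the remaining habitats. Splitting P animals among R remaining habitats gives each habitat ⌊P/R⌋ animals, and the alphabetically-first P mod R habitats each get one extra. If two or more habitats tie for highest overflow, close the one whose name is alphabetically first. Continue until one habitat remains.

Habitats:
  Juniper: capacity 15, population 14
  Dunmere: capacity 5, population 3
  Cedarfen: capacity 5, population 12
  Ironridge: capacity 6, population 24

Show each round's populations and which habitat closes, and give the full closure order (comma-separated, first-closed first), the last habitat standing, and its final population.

Closure order: Ironridge, Cedarfen, Juniper
Last habitat: Dunmere with 53 animals

Round 1: Cedarfen=12 Dunmere=3 Ironridge=24 Juniper=14 → close Ironridge (overflow 18)
  24÷3 = 8 each, +1 to first 0
Round 2: Cedarfen=20 Dunmere=11 Juniper=22 → close Cedarfen (overflow 15)
  20÷2 = 10 each, +1 to first 0
Round 3: Dunmere=21 Juniper=32 → close Juniper (overflow 17)
  32÷1 = 32 each, +1 to first 0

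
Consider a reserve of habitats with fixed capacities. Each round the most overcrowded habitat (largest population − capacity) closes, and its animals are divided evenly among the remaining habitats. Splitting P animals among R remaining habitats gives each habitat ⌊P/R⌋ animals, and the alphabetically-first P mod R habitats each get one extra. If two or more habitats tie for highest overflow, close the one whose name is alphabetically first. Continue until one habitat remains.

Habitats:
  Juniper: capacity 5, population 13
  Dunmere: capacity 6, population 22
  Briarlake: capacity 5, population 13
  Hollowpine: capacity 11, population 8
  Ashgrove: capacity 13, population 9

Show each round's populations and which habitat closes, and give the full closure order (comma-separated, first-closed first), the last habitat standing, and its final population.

Round 1: Ashgrove=9 Briarlake=13 Dunmere=22 Hollowpine=8 Juniper=13 → close Dunmere (overflow 16)
  22÷4 = 5 each, +1 to first 2
Round 2: Ashgrove=15 Briarlake=19 Hollowpine=13 Juniper=18 → close Briarlake (overflow 14)
  19÷3 = 6 each, +1 to first 1
Round 3: Ashgrove=22 Hollowpine=19 Juniper=24 → close Juniper (overflow 19)
  24÷2 = 12 each, +1 to first 0
Round 4: Ashgrove=34 Hollowpine=31 → close Ashgrove (overflow 21)
  34÷1 = 34 each, +1 to first 0

Closure order: Dunmere, Briarlake, Juniper, Ashgrove
Last habitat: Hollowpine with 65 animals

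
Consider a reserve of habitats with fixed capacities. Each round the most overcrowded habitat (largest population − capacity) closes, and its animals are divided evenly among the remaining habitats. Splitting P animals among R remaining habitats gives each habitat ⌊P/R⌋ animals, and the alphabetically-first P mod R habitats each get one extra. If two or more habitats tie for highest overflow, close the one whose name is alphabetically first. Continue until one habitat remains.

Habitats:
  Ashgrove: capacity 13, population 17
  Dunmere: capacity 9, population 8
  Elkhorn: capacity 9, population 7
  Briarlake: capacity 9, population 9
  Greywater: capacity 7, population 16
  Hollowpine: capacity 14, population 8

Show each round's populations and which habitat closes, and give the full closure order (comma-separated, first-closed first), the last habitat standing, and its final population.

Closure order: Greywater, Ashgrove, Briarlake, Dunmere, Elkhorn
Last habitat: Hollowpine with 65 animals

Round 1: Ashgrove=17 Briarlake=9 Dunmere=8 Elkhorn=7 Greywater=16 Hollowpine=8 → close Greywater (overflow 9)
  16÷5 = 3 each, +1 to first 1
Round 2: Ashgrove=21 Briarlake=12 Dunmere=11 Elkhorn=10 Hollowpine=11 → close Ashgrove (overflow 8)
  21÷4 = 5 each, +1 to first 1
Round 3: Briarlake=18 Dunmere=16 Elkhorn=15 Hollowpine=16 → close Briarlake (overflow 9)
  18÷3 = 6 each, +1 to first 0
Round 4: Dunmere=22 Elkhorn=21 Hollowpine=22 → close Dunmere (overflow 13)
  22÷2 = 11 each, +1 to first 0
Round 5: Elkhorn=32 Hollowpine=33 → close Elkhorn (overflow 23)
  32÷1 = 32 each, +1 to first 0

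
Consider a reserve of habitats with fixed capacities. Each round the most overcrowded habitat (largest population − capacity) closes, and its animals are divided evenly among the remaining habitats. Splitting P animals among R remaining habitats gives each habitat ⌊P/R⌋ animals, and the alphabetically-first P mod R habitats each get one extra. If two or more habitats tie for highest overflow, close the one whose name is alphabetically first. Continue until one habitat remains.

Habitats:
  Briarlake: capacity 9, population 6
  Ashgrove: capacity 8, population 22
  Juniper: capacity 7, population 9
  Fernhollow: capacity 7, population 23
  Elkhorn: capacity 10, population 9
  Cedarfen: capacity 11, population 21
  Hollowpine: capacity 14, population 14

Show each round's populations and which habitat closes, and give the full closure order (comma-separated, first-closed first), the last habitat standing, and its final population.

Closure order: Fernhollow, Ashgrove, Cedarfen, Juniper, Elkhorn, Hollowpine
Last habitat: Briarlake with 104 animals

Round 1: Ashgrove=22 Briarlake=6 Cedarfen=21 Elkhorn=9 Fernhollow=23 Hollowpine=14 Juniper=9 → close Fernhollow (overflow 16)
  23÷6 = 3 each, +1 to first 5
Round 2: Ashgrove=26 Briarlake=10 Cedarfen=25 Elkhorn=13 Hollowpine=18 Juniper=12 → close Ashgrove (overflow 18)
  26÷5 = 5 each, +1 to first 1
Round 3: Briarlake=16 Cedarfen=30 Elkhorn=18 Hollowpine=23 Juniper=17 → close Cedarfen (overflow 19)
  30÷4 = 7 each, +1 to first 2
Round 4: Briarlake=24 Elkhorn=26 Hollowpine=30 Juniper=24 → close Juniper (overflow 17)
  24÷3 = 8 each, +1 to first 0
Round 5: Briarlake=32 Elkhorn=34 Hollowpine=38 → close Elkhorn (overflow 24)
  34÷2 = 17 each, +1 to first 0
Round 6: Briarlake=49 Hollowpine=55 → close Hollowpine (overflow 41)
  55÷1 = 55 each, +1 to first 0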